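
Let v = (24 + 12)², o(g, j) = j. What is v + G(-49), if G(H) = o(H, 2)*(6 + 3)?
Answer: 1314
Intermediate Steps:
G(H) = 18 (G(H) = 2*(6 + 3) = 2*9 = 18)
v = 1296 (v = 36² = 1296)
v + G(-49) = 1296 + 18 = 1314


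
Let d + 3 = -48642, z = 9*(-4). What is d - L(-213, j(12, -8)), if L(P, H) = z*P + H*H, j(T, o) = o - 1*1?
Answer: -56394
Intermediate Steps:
z = -36
d = -48645 (d = -3 - 48642 = -48645)
j(T, o) = -1 + o (j(T, o) = o - 1 = -1 + o)
L(P, H) = H² - 36*P (L(P, H) = -36*P + H*H = -36*P + H² = H² - 36*P)
d - L(-213, j(12, -8)) = -48645 - ((-1 - 8)² - 36*(-213)) = -48645 - ((-9)² + 7668) = -48645 - (81 + 7668) = -48645 - 1*7749 = -48645 - 7749 = -56394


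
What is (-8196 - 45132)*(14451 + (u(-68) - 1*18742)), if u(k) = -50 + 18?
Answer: 230536944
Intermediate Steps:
u(k) = -32
(-8196 - 45132)*(14451 + (u(-68) - 1*18742)) = (-8196 - 45132)*(14451 + (-32 - 1*18742)) = -53328*(14451 + (-32 - 18742)) = -53328*(14451 - 18774) = -53328*(-4323) = 230536944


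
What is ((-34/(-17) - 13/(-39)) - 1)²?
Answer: 16/9 ≈ 1.7778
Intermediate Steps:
((-34/(-17) - 13/(-39)) - 1)² = ((-34*(-1/17) - 13*(-1/39)) - 1)² = ((2 + ⅓) - 1)² = (7/3 - 1)² = (4/3)² = 16/9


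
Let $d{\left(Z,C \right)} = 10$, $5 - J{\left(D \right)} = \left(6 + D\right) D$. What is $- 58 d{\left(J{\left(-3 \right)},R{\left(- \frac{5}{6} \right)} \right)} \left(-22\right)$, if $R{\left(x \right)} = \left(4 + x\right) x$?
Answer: $12760$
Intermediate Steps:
$R{\left(x \right)} = x \left(4 + x\right)$
$J{\left(D \right)} = 5 - D \left(6 + D\right)$ ($J{\left(D \right)} = 5 - \left(6 + D\right) D = 5 - D \left(6 + D\right)$)
$- 58 d{\left(J{\left(-3 \right)},R{\left(- \frac{5}{6} \right)} \right)} \left(-22\right) = \left(-58\right) 10 \left(-22\right) = \left(-580\right) \left(-22\right) = 12760$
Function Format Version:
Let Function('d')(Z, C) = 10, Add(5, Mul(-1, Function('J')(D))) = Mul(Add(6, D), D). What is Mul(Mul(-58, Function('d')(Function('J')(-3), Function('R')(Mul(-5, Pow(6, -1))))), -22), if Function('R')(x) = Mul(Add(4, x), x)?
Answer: 12760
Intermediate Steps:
Function('R')(x) = Mul(x, Add(4, x))
Function('J')(D) = Add(5, Mul(-1, D, Add(6, D))) (Function('J')(D) = Add(5, Mul(-1, Mul(Add(6, D), D))) = Add(5, Mul(-1, Mul(D, Add(6, D)))) = Add(5, Mul(-1, D, Add(6, D))))
Mul(Mul(-58, Function('d')(Function('J')(-3), Function('R')(Mul(-5, Pow(6, -1))))), -22) = Mul(Mul(-58, 10), -22) = Mul(-580, -22) = 12760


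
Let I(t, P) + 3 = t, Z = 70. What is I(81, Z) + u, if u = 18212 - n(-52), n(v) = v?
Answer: 18342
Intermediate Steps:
I(t, P) = -3 + t
u = 18264 (u = 18212 - 1*(-52) = 18212 + 52 = 18264)
I(81, Z) + u = (-3 + 81) + 18264 = 78 + 18264 = 18342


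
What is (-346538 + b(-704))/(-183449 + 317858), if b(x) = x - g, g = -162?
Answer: -347080/134409 ≈ -2.5823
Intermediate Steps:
b(x) = 162 + x (b(x) = x - 1*(-162) = x + 162 = 162 + x)
(-346538 + b(-704))/(-183449 + 317858) = (-346538 + (162 - 704))/(-183449 + 317858) = (-346538 - 542)/134409 = -347080*1/134409 = -347080/134409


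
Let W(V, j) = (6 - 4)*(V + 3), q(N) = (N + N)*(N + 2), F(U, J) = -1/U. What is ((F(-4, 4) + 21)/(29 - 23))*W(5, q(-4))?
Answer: 170/3 ≈ 56.667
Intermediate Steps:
q(N) = 2*N*(2 + N) (q(N) = (2*N)*(2 + N) = 2*N*(2 + N))
W(V, j) = 6 + 2*V (W(V, j) = 2*(3 + V) = 6 + 2*V)
((F(-4, 4) + 21)/(29 - 23))*W(5, q(-4)) = ((-1/(-4) + 21)/(29 - 23))*(6 + 2*5) = ((-1*(-1/4) + 21)/6)*(6 + 10) = ((1/4 + 21)*(1/6))*16 = ((85/4)*(1/6))*16 = (85/24)*16 = 170/3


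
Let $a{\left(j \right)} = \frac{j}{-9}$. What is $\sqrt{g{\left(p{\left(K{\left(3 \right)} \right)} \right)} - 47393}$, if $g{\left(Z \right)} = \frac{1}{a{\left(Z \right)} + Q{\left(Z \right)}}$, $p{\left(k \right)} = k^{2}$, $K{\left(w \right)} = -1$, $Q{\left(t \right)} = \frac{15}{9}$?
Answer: $\frac{i \sqrt{9288902}}{14} \approx 217.7 i$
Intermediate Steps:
$a{\left(j \right)} = - \frac{j}{9}$ ($a{\left(j \right)} = j \left(- \frac{1}{9}\right) = - \frac{j}{9}$)
$Q{\left(t \right)} = \frac{5}{3}$ ($Q{\left(t \right)} = 15 \cdot \frac{1}{9} = \frac{5}{3}$)
$g{\left(Z \right)} = \frac{1}{\frac{5}{3} - \frac{Z}{9}}$ ($g{\left(Z \right)} = \frac{1}{- \frac{Z}{9} + \frac{5}{3}} = \frac{1}{\frac{5}{3} - \frac{Z}{9}}$)
$\sqrt{g{\left(p{\left(K{\left(3 \right)} \right)} \right)} - 47393} = \sqrt{- \frac{9}{-15 + \left(-1\right)^{2}} - 47393} = \sqrt{- \frac{9}{-15 + 1} - 47393} = \sqrt{- \frac{9}{-14} - 47393} = \sqrt{\left(-9\right) \left(- \frac{1}{14}\right) - 47393} = \sqrt{\frac{9}{14} - 47393} = \sqrt{- \frac{663493}{14}} = \frac{i \sqrt{9288902}}{14}$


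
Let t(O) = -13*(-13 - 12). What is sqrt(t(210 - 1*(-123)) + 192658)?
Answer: sqrt(192983) ≈ 439.30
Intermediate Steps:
t(O) = 325 (t(O) = -13*(-25) = 325)
sqrt(t(210 - 1*(-123)) + 192658) = sqrt(325 + 192658) = sqrt(192983)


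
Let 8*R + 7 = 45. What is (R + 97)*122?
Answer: 24827/2 ≈ 12414.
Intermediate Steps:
R = 19/4 (R = -7/8 + (1/8)*45 = -7/8 + 45/8 = 19/4 ≈ 4.7500)
(R + 97)*122 = (19/4 + 97)*122 = (407/4)*122 = 24827/2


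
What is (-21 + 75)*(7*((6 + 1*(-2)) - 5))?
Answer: -378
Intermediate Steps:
(-21 + 75)*(7*((6 + 1*(-2)) - 5)) = 54*(7*((6 - 2) - 5)) = 54*(7*(4 - 5)) = 54*(7*(-1)) = 54*(-7) = -378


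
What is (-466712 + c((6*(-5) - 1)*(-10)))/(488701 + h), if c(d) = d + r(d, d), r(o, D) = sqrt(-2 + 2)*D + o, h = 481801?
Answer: -233046/485251 ≈ -0.48026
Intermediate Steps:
r(o, D) = o (r(o, D) = sqrt(0)*D + o = 0*D + o = 0 + o = o)
c(d) = 2*d (c(d) = d + d = 2*d)
(-466712 + c((6*(-5) - 1)*(-10)))/(488701 + h) = (-466712 + 2*((6*(-5) - 1)*(-10)))/(488701 + 481801) = (-466712 + 2*((-30 - 1)*(-10)))/970502 = (-466712 + 2*(-31*(-10)))*(1/970502) = (-466712 + 2*310)*(1/970502) = (-466712 + 620)*(1/970502) = -466092*1/970502 = -233046/485251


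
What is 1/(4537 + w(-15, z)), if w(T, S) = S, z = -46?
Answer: 1/4491 ≈ 0.00022267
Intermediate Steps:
1/(4537 + w(-15, z)) = 1/(4537 - 46) = 1/4491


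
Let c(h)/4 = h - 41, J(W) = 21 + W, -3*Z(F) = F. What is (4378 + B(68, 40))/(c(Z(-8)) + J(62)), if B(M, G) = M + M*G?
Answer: -21498/211 ≈ -101.89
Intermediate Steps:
Z(F) = -F/3
c(h) = -164 + 4*h (c(h) = 4*(h - 41) = 4*(-41 + h) = -164 + 4*h)
B(M, G) = M + G*M
(4378 + B(68, 40))/(c(Z(-8)) + J(62)) = (4378 + 68*(1 + 40))/((-164 + 4*(-1/3*(-8))) + (21 + 62)) = (4378 + 68*41)/((-164 + 4*(8/3)) + 83) = (4378 + 2788)/((-164 + 32/3) + 83) = 7166/(-460/3 + 83) = 7166/(-211/3) = 7166*(-3/211) = -21498/211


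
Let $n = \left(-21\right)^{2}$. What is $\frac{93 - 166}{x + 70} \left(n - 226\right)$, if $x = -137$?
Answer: $\frac{15695}{67} \approx 234.25$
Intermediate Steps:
$n = 441$
$\frac{93 - 166}{x + 70} \left(n - 226\right) = \frac{93 - 166}{-137 + 70} \left(441 - 226\right) = - \frac{73}{-67} \cdot 215 = \left(-73\right) \left(- \frac{1}{67}\right) 215 = \frac{73}{67} \cdot 215 = \frac{15695}{67}$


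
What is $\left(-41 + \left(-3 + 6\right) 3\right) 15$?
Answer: $-480$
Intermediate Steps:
$\left(-41 + \left(-3 + 6\right) 3\right) 15 = \left(-41 + 3 \cdot 3\right) 15 = \left(-41 + 9\right) 15 = \left(-32\right) 15 = -480$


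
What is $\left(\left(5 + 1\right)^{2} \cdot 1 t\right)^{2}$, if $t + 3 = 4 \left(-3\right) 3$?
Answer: $1971216$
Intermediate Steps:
$t = -39$ ($t = -3 + 4 \left(-3\right) 3 = -3 - 36 = -39$)
$\left(\left(5 + 1\right)^{2} \cdot 1 t\right)^{2} = \left(\left(5 + 1\right)^{2} \cdot 1 \left(-39\right)\right)^{2} = \left(6^{2} \cdot 1 \left(-39\right)\right)^{2} = \left(36 \cdot 1 \left(-39\right)\right)^{2} = \left(36 \left(-39\right)\right)^{2} = \left(-1404\right)^{2} = 1971216$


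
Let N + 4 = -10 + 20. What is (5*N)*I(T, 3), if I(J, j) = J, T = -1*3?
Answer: -90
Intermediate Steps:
T = -3
N = 6 (N = -4 + (-10 + 20) = -4 + 10 = 6)
(5*N)*I(T, 3) = (5*6)*(-3) = 30*(-3) = -90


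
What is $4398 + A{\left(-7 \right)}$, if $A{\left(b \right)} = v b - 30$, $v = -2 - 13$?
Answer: $4473$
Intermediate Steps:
$v = -15$ ($v = -2 - 13 = -15$)
$A{\left(b \right)} = -30 - 15 b$ ($A{\left(b \right)} = - 15 b - 30 = -30 - 15 b$)
$4398 + A{\left(-7 \right)} = 4398 - -75 = 4398 + \left(-30 + 105\right) = 4398 + 75 = 4473$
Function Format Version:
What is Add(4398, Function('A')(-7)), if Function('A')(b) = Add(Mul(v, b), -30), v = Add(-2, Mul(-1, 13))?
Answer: 4473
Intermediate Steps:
v = -15 (v = Add(-2, -13) = -15)
Function('A')(b) = Add(-30, Mul(-15, b)) (Function('A')(b) = Add(Mul(-15, b), -30) = Add(-30, Mul(-15, b)))
Add(4398, Function('A')(-7)) = Add(4398, Add(-30, Mul(-15, -7))) = Add(4398, Add(-30, 105)) = Add(4398, 75) = 4473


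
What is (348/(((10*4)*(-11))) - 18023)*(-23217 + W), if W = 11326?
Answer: 2143208977/10 ≈ 2.1432e+8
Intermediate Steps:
(348/(((10*4)*(-11))) - 18023)*(-23217 + W) = (348/(((10*4)*(-11))) - 18023)*(-23217 + 11326) = (348/((40*(-11))) - 18023)*(-11891) = (348/(-440) - 18023)*(-11891) = (348*(-1/440) - 18023)*(-11891) = (-87/110 - 18023)*(-11891) = -1982617/110*(-11891) = 2143208977/10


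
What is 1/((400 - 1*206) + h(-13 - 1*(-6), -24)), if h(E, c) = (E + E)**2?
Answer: 1/390 ≈ 0.0025641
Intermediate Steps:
h(E, c) = 4*E**2 (h(E, c) = (2*E)**2 = 4*E**2)
1/((400 - 1*206) + h(-13 - 1*(-6), -24)) = 1/((400 - 1*206) + 4*(-13 - 1*(-6))**2) = 1/((400 - 206) + 4*(-13 + 6)**2) = 1/(194 + 4*(-7)**2) = 1/(194 + 4*49) = 1/(194 + 196) = 1/390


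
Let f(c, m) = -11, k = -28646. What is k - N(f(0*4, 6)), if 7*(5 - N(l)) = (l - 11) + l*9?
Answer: -200678/7 ≈ -28668.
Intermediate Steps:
N(l) = 46/7 - 10*l/7 (N(l) = 5 - ((l - 11) + l*9)/7 = 5 - ((-11 + l) + 9*l)/7 = 5 - (-11 + 10*l)/7 = 5 + (11/7 - 10*l/7) = 46/7 - 10*l/7)
k - N(f(0*4, 6)) = -28646 - (46/7 - 10/7*(-11)) = -28646 - (46/7 + 110/7) = -28646 - 1*156/7 = -28646 - 156/7 = -200678/7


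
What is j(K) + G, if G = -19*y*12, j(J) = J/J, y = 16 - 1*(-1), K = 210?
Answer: -3875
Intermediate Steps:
y = 17 (y = 16 + 1 = 17)
j(J) = 1
G = -3876 (G = -19*17*12 = -323*12 = -3876)
j(K) + G = 1 - 3876 = -3875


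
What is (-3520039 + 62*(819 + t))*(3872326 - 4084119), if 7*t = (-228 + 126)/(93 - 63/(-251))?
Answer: 20064289209813033/27307 ≈ 7.3477e+11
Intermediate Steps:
t = -4267/27307 (t = ((-228 + 126)/(93 - 63/(-251)))/7 = (-102/(93 - 63*(-1/251)))/7 = (-102/(93 + 63/251))/7 = (-102/23406/251)/7 = (-102*251/23406)/7 = (⅐)*(-4267/3901) = -4267/27307 ≈ -0.15626)
(-3520039 + 62*(819 + t))*(3872326 - 4084119) = (-3520039 + 62*(819 - 4267/27307))*(3872326 - 4084119) = (-3520039 + 62*(22360166/27307))*(-211793) = (-3520039 + 1386330292/27307)*(-211793) = -94735374681/27307*(-211793) = 20064289209813033/27307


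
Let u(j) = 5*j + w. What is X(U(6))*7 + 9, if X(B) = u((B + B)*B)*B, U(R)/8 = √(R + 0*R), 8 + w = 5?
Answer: 9 + 214872*√6 ≈ 5.2634e+5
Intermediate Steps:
w = -3 (w = -8 + 5 = -3)
U(R) = 8*√R (U(R) = 8*√(R + 0*R) = 8*√(R + 0) = 8*√R)
u(j) = -3 + 5*j (u(j) = 5*j - 3 = -3 + 5*j)
X(B) = B*(-3 + 10*B²) (X(B) = (-3 + 5*((B + B)*B))*B = (-3 + 5*((2*B)*B))*B = (-3 + 5*(2*B²))*B = (-3 + 10*B²)*B = B*(-3 + 10*B²))
X(U(6))*7 + 9 = ((8*√6)*(-3 + 10*(8*√6)²))*7 + 9 = ((8*√6)*(-3 + 10*384))*7 + 9 = ((8*√6)*(-3 + 3840))*7 + 9 = ((8*√6)*3837)*7 + 9 = (30696*√6)*7 + 9 = 214872*√6 + 9 = 9 + 214872*√6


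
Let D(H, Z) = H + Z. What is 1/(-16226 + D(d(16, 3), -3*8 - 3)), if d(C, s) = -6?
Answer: -1/16259 ≈ -6.1504e-5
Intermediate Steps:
1/(-16226 + D(d(16, 3), -3*8 - 3)) = 1/(-16226 + (-6 + (-3*8 - 3))) = 1/(-16226 + (-6 + (-24 - 3))) = 1/(-16226 + (-6 - 27)) = 1/(-16226 - 33) = 1/(-16259) = -1/16259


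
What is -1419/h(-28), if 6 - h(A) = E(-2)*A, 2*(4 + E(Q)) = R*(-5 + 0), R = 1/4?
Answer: 2838/247 ≈ 11.490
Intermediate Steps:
R = 1/4 (R = 1*(1/4) = 1/4 ≈ 0.25000)
E(Q) = -37/8 (E(Q) = -4 + ((-5 + 0)/4)/2 = -4 + ((1/4)*(-5))/2 = -4 + (1/2)*(-5/4) = -4 - 5/8 = -37/8)
h(A) = 6 + 37*A/8 (h(A) = 6 - (-37)*A/8 = 6 + 37*A/8)
-1419/h(-28) = -1419/(6 + (37/8)*(-28)) = -1419/(6 - 259/2) = -1419/(-247/2) = -1419*(-2/247) = 2838/247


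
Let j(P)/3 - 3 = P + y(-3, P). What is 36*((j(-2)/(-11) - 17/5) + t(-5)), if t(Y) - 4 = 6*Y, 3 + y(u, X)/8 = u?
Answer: -32832/55 ≈ -596.95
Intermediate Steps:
y(u, X) = -24 + 8*u
t(Y) = 4 + 6*Y
j(P) = -135 + 3*P (j(P) = 9 + 3*(P + (-24 + 8*(-3))) = 9 + 3*(P + (-24 - 24)) = 9 + 3*(P - 48) = 9 + 3*(-48 + P) = 9 + (-144 + 3*P) = -135 + 3*P)
36*((j(-2)/(-11) - 17/5) + t(-5)) = 36*(((-135 + 3*(-2))/(-11) - 17/5) + (4 + 6*(-5))) = 36*(((-135 - 6)*(-1/11) - 17*1/5) + (4 - 30)) = 36*((-141*(-1/11) - 17/5) - 26) = 36*((141/11 - 17/5) - 26) = 36*(518/55 - 26) = 36*(-912/55) = -32832/55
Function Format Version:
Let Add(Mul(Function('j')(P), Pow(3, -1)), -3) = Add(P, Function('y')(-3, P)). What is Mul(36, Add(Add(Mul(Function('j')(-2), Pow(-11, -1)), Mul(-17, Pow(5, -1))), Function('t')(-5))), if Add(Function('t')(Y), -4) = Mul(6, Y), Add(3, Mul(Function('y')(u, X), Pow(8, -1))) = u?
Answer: Rational(-32832, 55) ≈ -596.95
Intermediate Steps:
Function('y')(u, X) = Add(-24, Mul(8, u))
Function('t')(Y) = Add(4, Mul(6, Y))
Function('j')(P) = Add(-135, Mul(3, P)) (Function('j')(P) = Add(9, Mul(3, Add(P, Add(-24, Mul(8, -3))))) = Add(9, Mul(3, Add(P, Add(-24, -24)))) = Add(9, Mul(3, Add(P, -48))) = Add(9, Mul(3, Add(-48, P))) = Add(9, Add(-144, Mul(3, P))) = Add(-135, Mul(3, P)))
Mul(36, Add(Add(Mul(Function('j')(-2), Pow(-11, -1)), Mul(-17, Pow(5, -1))), Function('t')(-5))) = Mul(36, Add(Add(Mul(Add(-135, Mul(3, -2)), Pow(-11, -1)), Mul(-17, Pow(5, -1))), Add(4, Mul(6, -5)))) = Mul(36, Add(Add(Mul(Add(-135, -6), Rational(-1, 11)), Mul(-17, Rational(1, 5))), Add(4, -30))) = Mul(36, Add(Add(Mul(-141, Rational(-1, 11)), Rational(-17, 5)), -26)) = Mul(36, Add(Add(Rational(141, 11), Rational(-17, 5)), -26)) = Mul(36, Add(Rational(518, 55), -26)) = Mul(36, Rational(-912, 55)) = Rational(-32832, 55)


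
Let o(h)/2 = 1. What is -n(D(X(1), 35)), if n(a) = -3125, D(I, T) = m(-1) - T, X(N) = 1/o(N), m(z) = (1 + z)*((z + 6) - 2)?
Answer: 3125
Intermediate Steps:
o(h) = 2 (o(h) = 2*1 = 2)
m(z) = (1 + z)*(4 + z) (m(z) = (1 + z)*((6 + z) - 2) = (1 + z)*(4 + z))
X(N) = 1/2
D(I, T) = -T (D(I, T) = (4 + (-1)**2 + 5*(-1)) - T = (4 + 1 - 5) - T = 0 - T = -T)
-n(D(X(1), 35)) = -1*(-3125) = 3125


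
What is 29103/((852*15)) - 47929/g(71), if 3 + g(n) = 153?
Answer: -2252471/7100 ≈ -317.25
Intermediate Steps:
g(n) = 150 (g(n) = -3 + 153 = 150)
29103/((852*15)) - 47929/g(71) = 29103/((852*15)) - 47929/150 = 29103/12780 - 47929*1/150 = 29103*(1/12780) - 47929/150 = 9701/4260 - 47929/150 = -2252471/7100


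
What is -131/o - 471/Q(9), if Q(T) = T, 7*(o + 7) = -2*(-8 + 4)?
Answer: -3686/123 ≈ -29.967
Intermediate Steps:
o = -41/7 (o = -7 + (-2*(-8 + 4))/7 = -7 + (-2*(-4))/7 = -7 + (1/7)*8 = -7 + 8/7 = -41/7 ≈ -5.8571)
-131/o - 471/Q(9) = -131/(-41/7) - 471/9 = -131*(-7/41) - 471*1/9 = 917/41 - 157/3 = -3686/123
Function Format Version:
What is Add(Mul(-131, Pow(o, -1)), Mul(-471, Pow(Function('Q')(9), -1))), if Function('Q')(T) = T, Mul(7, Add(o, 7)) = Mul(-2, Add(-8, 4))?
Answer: Rational(-3686, 123) ≈ -29.967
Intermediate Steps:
o = Rational(-41, 7) (o = Add(-7, Mul(Rational(1, 7), Mul(-2, Add(-8, 4)))) = Add(-7, Mul(Rational(1, 7), Mul(-2, -4))) = Add(-7, Mul(Rational(1, 7), 8)) = Add(-7, Rational(8, 7)) = Rational(-41, 7) ≈ -5.8571)
Add(Mul(-131, Pow(o, -1)), Mul(-471, Pow(Function('Q')(9), -1))) = Add(Mul(-131, Pow(Rational(-41, 7), -1)), Mul(-471, Pow(9, -1))) = Add(Mul(-131, Rational(-7, 41)), Mul(-471, Rational(1, 9))) = Add(Rational(917, 41), Rational(-157, 3)) = Rational(-3686, 123)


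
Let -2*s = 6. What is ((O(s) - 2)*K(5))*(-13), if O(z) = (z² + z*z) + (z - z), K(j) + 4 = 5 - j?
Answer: 832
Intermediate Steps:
s = -3 (s = -½*6 = -3)
K(j) = 1 - j (K(j) = -4 + (5 - j) = 1 - j)
O(z) = 2*z² (O(z) = (z² + z²) + 0 = 2*z² + 0 = 2*z²)
((O(s) - 2)*K(5))*(-13) = ((2*(-3)² - 2)*(1 - 1*5))*(-13) = ((2*9 - 2)*(1 - 5))*(-13) = ((18 - 2)*(-4))*(-13) = (16*(-4))*(-13) = -64*(-13) = 832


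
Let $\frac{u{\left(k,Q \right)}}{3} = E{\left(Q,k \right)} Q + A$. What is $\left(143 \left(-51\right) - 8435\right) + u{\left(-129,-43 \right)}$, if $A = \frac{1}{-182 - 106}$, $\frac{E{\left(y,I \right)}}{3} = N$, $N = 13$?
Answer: $- \frac{1992865}{96} \approx -20759.0$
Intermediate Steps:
$E{\left(y,I \right)} = 39$ ($E{\left(y,I \right)} = 3 \cdot 13 = 39$)
$A = - \frac{1}{288}$ ($A = \frac{1}{-288} = - \frac{1}{288} \approx -0.0034722$)
$u{\left(k,Q \right)} = - \frac{1}{96} + 117 Q$ ($u{\left(k,Q \right)} = 3 \left(39 Q - \frac{1}{288}\right) = 3 \left(- \frac{1}{288} + 39 Q\right) = - \frac{1}{96} + 117 Q$)
$\left(143 \left(-51\right) - 8435\right) + u{\left(-129,-43 \right)} = \left(143 \left(-51\right) - 8435\right) + \left(- \frac{1}{96} + 117 \left(-43\right)\right) = \left(-7293 - 8435\right) - \frac{482977}{96} = -15728 - \frac{482977}{96} = - \frac{1992865}{96}$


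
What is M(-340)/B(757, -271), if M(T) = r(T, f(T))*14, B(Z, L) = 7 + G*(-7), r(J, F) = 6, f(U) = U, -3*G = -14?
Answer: -36/11 ≈ -3.2727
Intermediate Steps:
G = 14/3 (G = -⅓*(-14) = 14/3 ≈ 4.6667)
B(Z, L) = -77/3 (B(Z, L) = 7 + (14/3)*(-7) = 7 - 98/3 = -77/3)
M(T) = 84 (M(T) = 6*14 = 84)
M(-340)/B(757, -271) = 84/(-77/3) = 84*(-3/77) = -36/11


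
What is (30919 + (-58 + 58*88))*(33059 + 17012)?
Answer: 1800803515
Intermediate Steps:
(30919 + (-58 + 58*88))*(33059 + 17012) = (30919 + (-58 + 5104))*50071 = (30919 + 5046)*50071 = 35965*50071 = 1800803515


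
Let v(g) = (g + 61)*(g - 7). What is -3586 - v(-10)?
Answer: -2719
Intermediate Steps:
v(g) = (-7 + g)*(61 + g) (v(g) = (61 + g)*(-7 + g) = (-7 + g)*(61 + g))
-3586 - v(-10) = -3586 - (-427 + (-10)² + 54*(-10)) = -3586 - (-427 + 100 - 540) = -3586 - 1*(-867) = -3586 + 867 = -2719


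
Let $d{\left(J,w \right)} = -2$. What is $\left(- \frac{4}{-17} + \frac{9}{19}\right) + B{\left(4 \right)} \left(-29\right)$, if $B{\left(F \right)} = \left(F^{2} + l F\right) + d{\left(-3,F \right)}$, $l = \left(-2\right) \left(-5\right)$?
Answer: $- \frac{505589}{323} \approx -1565.3$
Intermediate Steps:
$l = 10$
$B{\left(F \right)} = -2 + F^{2} + 10 F$ ($B{\left(F \right)} = \left(F^{2} + 10 F\right) - 2 = -2 + F^{2} + 10 F$)
$\left(- \frac{4}{-17} + \frac{9}{19}\right) + B{\left(4 \right)} \left(-29\right) = \left(- \frac{4}{-17} + \frac{9}{19}\right) + \left(-2 + 4^{2} + 10 \cdot 4\right) \left(-29\right) = \left(\left(-4\right) \left(- \frac{1}{17}\right) + 9 \cdot \frac{1}{19}\right) + \left(-2 + 16 + 40\right) \left(-29\right) = \left(\frac{4}{17} + \frac{9}{19}\right) + 54 \left(-29\right) = \frac{229}{323} - 1566 = - \frac{505589}{323}$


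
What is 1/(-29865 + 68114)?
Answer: 1/38249 ≈ 2.6144e-5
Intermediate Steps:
1/(-29865 + 68114) = 1/38249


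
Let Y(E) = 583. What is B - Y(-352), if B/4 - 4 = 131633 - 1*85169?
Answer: 185289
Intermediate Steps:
B = 185872 (B = 16 + 4*(131633 - 1*85169) = 16 + 4*(131633 - 85169) = 16 + 4*46464 = 16 + 185856 = 185872)
B - Y(-352) = 185872 - 1*583 = 185872 - 583 = 185289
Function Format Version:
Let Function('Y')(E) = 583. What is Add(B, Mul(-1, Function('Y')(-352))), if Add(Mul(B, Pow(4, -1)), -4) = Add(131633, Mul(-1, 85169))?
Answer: 185289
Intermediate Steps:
B = 185872 (B = Add(16, Mul(4, Add(131633, Mul(-1, 85169)))) = Add(16, Mul(4, Add(131633, -85169))) = Add(16, Mul(4, 46464)) = Add(16, 185856) = 185872)
Add(B, Mul(-1, Function('Y')(-352))) = Add(185872, Mul(-1, 583)) = Add(185872, -583) = 185289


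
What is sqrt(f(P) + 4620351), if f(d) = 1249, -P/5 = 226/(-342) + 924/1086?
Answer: 20*sqrt(11554) ≈ 2149.8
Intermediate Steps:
P = -29405/30951 (P = -5*(226/(-342) + 924/1086) = -5*(226*(-1/342) + 924*(1/1086)) = -5*(-113/171 + 154/181) = -5*5881/30951 = -29405/30951 ≈ -0.95005)
sqrt(f(P) + 4620351) = sqrt(1249 + 4620351) = sqrt(4621600) = 20*sqrt(11554)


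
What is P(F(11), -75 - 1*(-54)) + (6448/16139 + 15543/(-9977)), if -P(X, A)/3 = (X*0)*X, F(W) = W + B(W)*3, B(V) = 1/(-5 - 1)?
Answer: -16956071/14638073 ≈ -1.1584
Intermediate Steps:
B(V) = -⅙ (B(V) = 1/(-6) = -⅙)
F(W) = -½ + W (F(W) = W - ⅙*3 = W - ½ = -½ + W)
P(X, A) = 0 (P(X, A) = -3*X*0*X = -0*X = -3*0 = 0)
P(F(11), -75 - 1*(-54)) + (6448/16139 + 15543/(-9977)) = 0 + (6448/16139 + 15543/(-9977)) = 0 + (6448*(1/16139) + 15543*(-1/9977)) = 0 + (6448/16139 - 1413/907) = 0 - 16956071/14638073 = -16956071/14638073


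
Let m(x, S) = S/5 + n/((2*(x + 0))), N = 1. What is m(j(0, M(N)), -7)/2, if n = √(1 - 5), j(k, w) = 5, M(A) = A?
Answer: -7/10 + I/10 ≈ -0.7 + 0.1*I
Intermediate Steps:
n = 2*I (n = √(-4) = 2*I ≈ 2.0*I)
m(x, S) = S/5 + I/x (m(x, S) = S/5 + (2*I)/((2*(x + 0))) = S*(⅕) + (2*I)/((2*x)) = S/5 + (2*I)*(1/(2*x)) = S/5 + I/x)
m(j(0, M(N)), -7)/2 = ((⅕)*(-7) + I/5)/2 = (-7/5 + I*(⅕))*(½) = (-7/5 + I/5)*(½) = -7/10 + I/10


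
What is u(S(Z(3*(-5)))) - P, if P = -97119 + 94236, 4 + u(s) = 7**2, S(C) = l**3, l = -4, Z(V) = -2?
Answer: 2928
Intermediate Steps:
S(C) = -64 (S(C) = (-4)**3 = -64)
u(s) = 45 (u(s) = -4 + 7**2 = -4 + 49 = 45)
P = -2883
u(S(Z(3*(-5)))) - P = 45 - 1*(-2883) = 45 + 2883 = 2928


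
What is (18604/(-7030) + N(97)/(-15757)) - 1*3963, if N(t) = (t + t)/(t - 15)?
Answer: -9005269655094/2270820055 ≈ -3965.6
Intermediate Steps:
N(t) = 2*t/(-15 + t) (N(t) = (2*t)/(-15 + t) = 2*t/(-15 + t))
(18604/(-7030) + N(97)/(-15757)) - 1*3963 = (18604/(-7030) + (2*97/(-15 + 97))/(-15757)) - 1*3963 = (18604*(-1/7030) + (2*97/82)*(-1/15757)) - 3963 = (-9302/3515 + (2*97*(1/82))*(-1/15757)) - 3963 = (-9302/3515 + (97/41)*(-1/15757)) - 3963 = (-9302/3515 - 97/646037) - 3963 = -6009777129/2270820055 - 3963 = -9005269655094/2270820055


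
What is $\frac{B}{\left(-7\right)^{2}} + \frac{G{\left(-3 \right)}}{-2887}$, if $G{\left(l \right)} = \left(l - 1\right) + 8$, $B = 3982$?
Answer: $\frac{11495838}{141463} \approx 81.264$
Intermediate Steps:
$G{\left(l \right)} = 7 + l$ ($G{\left(l \right)} = \left(-1 + l\right) + 8 = 7 + l$)
$\frac{B}{\left(-7\right)^{2}} + \frac{G{\left(-3 \right)}}{-2887} = \frac{3982}{\left(-7\right)^{2}} + \frac{7 - 3}{-2887} = \frac{3982}{49} + 4 \left(- \frac{1}{2887}\right) = 3982 \cdot \frac{1}{49} - \frac{4}{2887} = \frac{3982}{49} - \frac{4}{2887} = \frac{11495838}{141463}$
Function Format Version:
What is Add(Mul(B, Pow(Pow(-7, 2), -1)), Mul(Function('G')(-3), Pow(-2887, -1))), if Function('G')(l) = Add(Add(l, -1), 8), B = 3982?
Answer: Rational(11495838, 141463) ≈ 81.264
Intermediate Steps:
Function('G')(l) = Add(7, l) (Function('G')(l) = Add(Add(-1, l), 8) = Add(7, l))
Add(Mul(B, Pow(Pow(-7, 2), -1)), Mul(Function('G')(-3), Pow(-2887, -1))) = Add(Mul(3982, Pow(Pow(-7, 2), -1)), Mul(Add(7, -3), Pow(-2887, -1))) = Add(Mul(3982, Pow(49, -1)), Mul(4, Rational(-1, 2887))) = Add(Mul(3982, Rational(1, 49)), Rational(-4, 2887)) = Add(Rational(3982, 49), Rational(-4, 2887)) = Rational(11495838, 141463)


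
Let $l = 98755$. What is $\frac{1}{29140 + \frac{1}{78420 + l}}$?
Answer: $\frac{177175}{5162879501} \approx 3.4317 \cdot 10^{-5}$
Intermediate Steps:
$\frac{1}{29140 + \frac{1}{78420 + l}} = \frac{1}{29140 + \frac{1}{78420 + 98755}} = \frac{1}{29140 + \frac{1}{177175}} = \frac{1}{\frac{5162879501}{177175}} = \frac{177175}{5162879501}$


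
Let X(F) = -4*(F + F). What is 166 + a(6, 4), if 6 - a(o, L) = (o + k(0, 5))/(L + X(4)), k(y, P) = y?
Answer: 2411/14 ≈ 172.21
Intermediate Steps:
X(F) = -8*F
a(o, L) = 6 - o/(-32 + L) (a(o, L) = 6 - (o + 0)/(L - 8*4) = 6 - o/(L - 32) = 6 - o/(-32 + L))
166 + a(6, 4) = 166 + (-192 - 1*6 + 6*4)/(-32 + 4) = 166 + (-192 - 6 + 24)/(-28) = 166 - 1/28*(-174) = 166 + 87/14 = 2411/14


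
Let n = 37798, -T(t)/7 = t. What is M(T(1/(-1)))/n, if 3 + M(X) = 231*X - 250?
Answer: 682/18899 ≈ 0.036087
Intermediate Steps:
T(t) = -7*t
M(X) = -253 + 231*X (M(X) = -3 + (231*X - 250) = -3 + (-250 + 231*X) = -253 + 231*X)
M(T(1/(-1)))/n = (-253 + 231*(-7/(-1)))/37798 = (-253 + 231*(-7*(-1)))*(1/37798) = (-253 + 231*7)*(1/37798) = (-253 + 1617)*(1/37798) = 1364*(1/37798) = 682/18899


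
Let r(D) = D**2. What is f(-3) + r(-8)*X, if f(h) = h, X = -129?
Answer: -8259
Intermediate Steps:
f(-3) + r(-8)*X = -3 + (-8)**2*(-129) = -3 + 64*(-129) = -3 - 8256 = -8259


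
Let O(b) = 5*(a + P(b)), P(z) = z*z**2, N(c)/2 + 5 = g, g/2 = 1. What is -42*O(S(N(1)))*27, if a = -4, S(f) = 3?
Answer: -130410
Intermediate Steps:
g = 2 (g = 2*1 = 2)
N(c) = -6 (N(c) = -10 + 2*2 = -10 + 4 = -6)
P(z) = z**3
O(b) = -20 + 5*b**3 (O(b) = 5*(-4 + b**3) = -20 + 5*b**3)
-42*O(S(N(1)))*27 = -42*(-20 + 5*3**3)*27 = -42*(-20 + 5*27)*27 = -42*(-20 + 135)*27 = -42*115*27 = -4830*27 = -130410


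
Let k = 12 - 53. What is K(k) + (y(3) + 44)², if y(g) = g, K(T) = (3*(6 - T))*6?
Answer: 3055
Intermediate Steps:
k = -41
K(T) = 108 - 18*T (K(T) = (18 - 3*T)*6 = 108 - 18*T)
K(k) + (y(3) + 44)² = (108 - 18*(-41)) + (3 + 44)² = (108 + 738) + 47² = 846 + 2209 = 3055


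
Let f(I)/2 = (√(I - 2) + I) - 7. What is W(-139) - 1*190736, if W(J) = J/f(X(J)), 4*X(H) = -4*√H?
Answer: -190736 + 139/(14 - 2*√(-2 - I*√139) + 2*I*√139) ≈ -1.9073e+5 - 4.3418*I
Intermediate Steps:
X(H) = -√H (X(H) = (-4*√H)/4 = -√H)
f(I) = -14 + 2*I + 2*√(-2 + I) (f(I) = 2*((√(I - 2) + I) - 7) = 2*((√(-2 + I) + I) - 7) = 2*((I + √(-2 + I)) - 7) = 2*(-7 + I + √(-2 + I)) = -14 + 2*I + 2*√(-2 + I))
W(J) = J/(-14 - 2*√J + 2*√(-2 - √J)) (W(J) = J/(-14 + 2*(-√J) + 2*√(-2 - √J)) = J/(-14 - 2*√J + 2*√(-2 - √J)))
W(-139) - 1*190736 = (½)*(-139)/(-7 + √(-2 - √(-139)) - √(-139)) - 1*190736 = (½)*(-139)/(-7 + √(-2 - I*√139) - I*√139) - 190736 = -139/(2*(-7 + √(-2 - I*√139) - I*√139)) - 190736 = -190736 - 139/(2*(-7 + √(-2 - I*√139) - I*√139))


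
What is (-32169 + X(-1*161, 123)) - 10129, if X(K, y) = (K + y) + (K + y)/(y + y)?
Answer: -5207347/123 ≈ -42336.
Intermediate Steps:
X(K, y) = K + y + (K + y)/(2*y) (X(K, y) = (K + y) + (K + y)/((2*y)) = (K + y) + (K + y)*(1/(2*y)) = (K + y) + (K + y)/(2*y) = K + y + (K + y)/(2*y))
(-32169 + X(-1*161, 123)) - 10129 = (-32169 + (½ - 1*161 + 123 + (½)*(-1*161)/123)) - 10129 = (-32169 + (½ - 161 + 123 + (½)*(-161)*(1/123))) - 10129 = (-32169 + (½ - 161 + 123 - 161/246)) - 10129 = (-32169 - 4693/123) - 10129 = -3961480/123 - 10129 = -5207347/123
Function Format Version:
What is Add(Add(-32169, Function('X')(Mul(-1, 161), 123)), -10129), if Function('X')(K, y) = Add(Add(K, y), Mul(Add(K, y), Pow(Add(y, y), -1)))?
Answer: Rational(-5207347, 123) ≈ -42336.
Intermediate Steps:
Function('X')(K, y) = Add(K, y, Mul(Rational(1, 2), Pow(y, -1), Add(K, y))) (Function('X')(K, y) = Add(Add(K, y), Mul(Add(K, y), Pow(Mul(2, y), -1))) = Add(Add(K, y), Mul(Add(K, y), Mul(Rational(1, 2), Pow(y, -1)))) = Add(Add(K, y), Mul(Rational(1, 2), Pow(y, -1), Add(K, y))) = Add(K, y, Mul(Rational(1, 2), Pow(y, -1), Add(K, y))))
Add(Add(-32169, Function('X')(Mul(-1, 161), 123)), -10129) = Add(Add(-32169, Add(Rational(1, 2), Mul(-1, 161), 123, Mul(Rational(1, 2), Mul(-1, 161), Pow(123, -1)))), -10129) = Add(Add(-32169, Add(Rational(1, 2), -161, 123, Mul(Rational(1, 2), -161, Rational(1, 123)))), -10129) = Add(Add(-32169, Add(Rational(1, 2), -161, 123, Rational(-161, 246))), -10129) = Add(Add(-32169, Rational(-4693, 123)), -10129) = Add(Rational(-3961480, 123), -10129) = Rational(-5207347, 123)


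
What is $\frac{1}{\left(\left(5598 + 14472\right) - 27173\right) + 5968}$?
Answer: $- \frac{1}{1135} \approx -0.00088106$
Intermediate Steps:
$\frac{1}{\left(\left(5598 + 14472\right) - 27173\right) + 5968} = \frac{1}{\left(20070 - 27173\right) + 5968} = \frac{1}{-7103 + 5968} = \frac{1}{-1135} = - \frac{1}{1135}$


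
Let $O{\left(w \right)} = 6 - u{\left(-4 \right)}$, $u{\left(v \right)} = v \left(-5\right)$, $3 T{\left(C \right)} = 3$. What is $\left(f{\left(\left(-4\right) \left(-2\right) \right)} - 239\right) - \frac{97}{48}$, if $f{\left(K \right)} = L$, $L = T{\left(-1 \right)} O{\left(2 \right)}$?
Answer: $- \frac{12241}{48} \approx -255.02$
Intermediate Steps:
$T{\left(C \right)} = 1$ ($T{\left(C \right)} = \frac{1}{3} \cdot 3 = 1$)
$u{\left(v \right)} = - 5 v$
$O{\left(w \right)} = -14$ ($O{\left(w \right)} = 6 - \left(-5\right) \left(-4\right) = 6 - 20 = -14$)
$L = -14$ ($L = 1 \left(-14\right) = -14$)
$f{\left(K \right)} = -14$
$\left(f{\left(\left(-4\right) \left(-2\right) \right)} - 239\right) - \frac{97}{48} = \left(-14 - 239\right) - \frac{97}{48} = -253 - \frac{97}{48} = - \frac{12241}{48}$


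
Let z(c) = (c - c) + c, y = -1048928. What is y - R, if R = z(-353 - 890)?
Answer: -1047685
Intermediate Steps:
z(c) = c (z(c) = 0 + c = c)
R = -1243 (R = -353 - 890 = -1243)
y - R = -1048928 - 1*(-1243) = -1048928 + 1243 = -1047685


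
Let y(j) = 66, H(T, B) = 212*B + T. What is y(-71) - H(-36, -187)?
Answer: 39746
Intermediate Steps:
H(T, B) = T + 212*B
y(-71) - H(-36, -187) = 66 - (-36 + 212*(-187)) = 66 - (-36 - 39644) = 66 - 1*(-39680) = 66 + 39680 = 39746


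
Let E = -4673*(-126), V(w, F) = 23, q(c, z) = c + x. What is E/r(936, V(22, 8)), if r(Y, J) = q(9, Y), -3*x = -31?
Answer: 883197/29 ≈ 30455.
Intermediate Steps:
x = 31/3 (x = -1/3*(-31) = 31/3 ≈ 10.333)
q(c, z) = 31/3 + c (q(c, z) = c + 31/3 = 31/3 + c)
r(Y, J) = 58/3 (r(Y, J) = 31/3 + 9 = 58/3)
E = 588798
E/r(936, V(22, 8)) = 588798/(58/3) = 588798*(3/58) = 883197/29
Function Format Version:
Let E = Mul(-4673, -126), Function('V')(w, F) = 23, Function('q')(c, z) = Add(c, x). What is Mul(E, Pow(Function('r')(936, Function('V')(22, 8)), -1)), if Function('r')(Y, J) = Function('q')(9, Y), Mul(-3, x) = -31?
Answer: Rational(883197, 29) ≈ 30455.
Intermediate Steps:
x = Rational(31, 3) (x = Mul(Rational(-1, 3), -31) = Rational(31, 3) ≈ 10.333)
Function('q')(c, z) = Add(Rational(31, 3), c) (Function('q')(c, z) = Add(c, Rational(31, 3)) = Add(Rational(31, 3), c))
Function('r')(Y, J) = Rational(58, 3) (Function('r')(Y, J) = Add(Rational(31, 3), 9) = Rational(58, 3))
E = 588798
Mul(E, Pow(Function('r')(936, Function('V')(22, 8)), -1)) = Mul(588798, Pow(Rational(58, 3), -1)) = Mul(588798, Rational(3, 58)) = Rational(883197, 29)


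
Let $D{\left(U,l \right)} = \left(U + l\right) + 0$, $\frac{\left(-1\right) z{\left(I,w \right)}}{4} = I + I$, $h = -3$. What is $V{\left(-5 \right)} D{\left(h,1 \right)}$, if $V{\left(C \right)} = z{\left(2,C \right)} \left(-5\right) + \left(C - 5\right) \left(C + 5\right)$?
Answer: $-160$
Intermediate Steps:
$z{\left(I,w \right)} = - 8 I$ ($z{\left(I,w \right)} = - 4 \left(I + I\right) = - 4 \cdot 2 I = - 8 I$)
$D{\left(U,l \right)} = U + l$
$V{\left(C \right)} = 80 + \left(-5 + C\right) \left(5 + C\right)$ ($V{\left(C \right)} = \left(-8\right) 2 \left(-5\right) + \left(C - 5\right) \left(C + 5\right) = \left(-16\right) \left(-5\right) + \left(-5 + C\right) \left(5 + C\right) = 80 + \left(-5 + C\right) \left(5 + C\right)$)
$V{\left(-5 \right)} D{\left(h,1 \right)} = \left(55 + \left(-5\right)^{2}\right) \left(-3 + 1\right) = \left(55 + 25\right) \left(-2\right) = 80 \left(-2\right) = -160$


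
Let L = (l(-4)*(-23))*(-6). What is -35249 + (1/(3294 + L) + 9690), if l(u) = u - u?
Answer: -84191345/3294 ≈ -25559.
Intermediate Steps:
l(u) = 0
L = 0 (L = (0*(-23))*(-6) = 0*(-6) = 0)
-35249 + (1/(3294 + L) + 9690) = -35249 + (1/(3294 + 0) + 9690) = -35249 + (1/3294 + 9690) = -35249 + 31918861/3294 = -84191345/3294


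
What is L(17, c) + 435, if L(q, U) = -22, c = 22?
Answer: 413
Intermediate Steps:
L(17, c) + 435 = -22 + 435 = 413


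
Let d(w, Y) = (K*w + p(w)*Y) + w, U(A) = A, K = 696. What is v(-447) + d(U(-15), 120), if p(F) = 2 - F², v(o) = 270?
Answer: -36945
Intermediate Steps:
d(w, Y) = 697*w + Y*(2 - w²) (d(w, Y) = (696*w + (2 - w²)*Y) + w = (696*w + Y*(2 - w²)) + w = 697*w + Y*(2 - w²))
v(-447) + d(U(-15), 120) = 270 + (697*(-15) - 1*120*(-2 + (-15)²)) = 270 + (-10455 - 1*120*(-2 + 225)) = 270 + (-10455 - 1*120*223) = 270 + (-10455 - 26760) = 270 - 37215 = -36945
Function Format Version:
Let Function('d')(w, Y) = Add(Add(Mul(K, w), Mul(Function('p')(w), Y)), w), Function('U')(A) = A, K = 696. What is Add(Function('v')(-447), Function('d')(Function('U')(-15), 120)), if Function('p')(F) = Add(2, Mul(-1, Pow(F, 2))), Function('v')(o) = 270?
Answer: -36945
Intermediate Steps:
Function('d')(w, Y) = Add(Mul(697, w), Mul(Y, Add(2, Mul(-1, Pow(w, 2))))) (Function('d')(w, Y) = Add(Add(Mul(696, w), Mul(Add(2, Mul(-1, Pow(w, 2))), Y)), w) = Add(Add(Mul(696, w), Mul(Y, Add(2, Mul(-1, Pow(w, 2))))), w) = Add(Mul(697, w), Mul(Y, Add(2, Mul(-1, Pow(w, 2))))))
Add(Function('v')(-447), Function('d')(Function('U')(-15), 120)) = Add(270, Add(Mul(697, -15), Mul(-1, 120, Add(-2, Pow(-15, 2))))) = Add(270, Add(-10455, Mul(-1, 120, Add(-2, 225)))) = Add(270, Add(-10455, Mul(-1, 120, 223))) = Add(270, Add(-10455, -26760)) = Add(270, -37215) = -36945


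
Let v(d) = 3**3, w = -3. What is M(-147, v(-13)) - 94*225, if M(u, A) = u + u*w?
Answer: -20856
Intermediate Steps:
v(d) = 27
M(u, A) = -2*u (M(u, A) = u + u*(-3) = u - 3*u = -2*u)
M(-147, v(-13)) - 94*225 = -2*(-147) - 94*225 = 294 - 21150 = -20856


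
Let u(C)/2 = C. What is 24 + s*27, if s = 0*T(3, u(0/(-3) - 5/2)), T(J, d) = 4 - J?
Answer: 24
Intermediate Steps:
u(C) = 2*C
s = 0 (s = 0*(4 - 1*3) = 0*(4 - 3) = 0*1 = 0)
24 + s*27 = 24 + 0*27 = 24 + 0 = 24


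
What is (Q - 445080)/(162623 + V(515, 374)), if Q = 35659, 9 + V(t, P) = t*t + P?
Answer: -409421/428213 ≈ -0.95612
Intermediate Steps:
V(t, P) = -9 + P + t² (V(t, P) = -9 + (t*t + P) = -9 + (t² + P) = -9 + (P + t²) = -9 + P + t²)
(Q - 445080)/(162623 + V(515, 374)) = (35659 - 445080)/(162623 + (-9 + 374 + 515²)) = -409421/(162623 + (-9 + 374 + 265225)) = -409421/(162623 + 265590) = -409421/428213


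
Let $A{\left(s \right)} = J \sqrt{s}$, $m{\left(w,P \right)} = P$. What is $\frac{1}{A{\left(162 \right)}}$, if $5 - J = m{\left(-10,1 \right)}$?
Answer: $\frac{\sqrt{2}}{72} \approx 0.019642$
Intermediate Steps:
$J = 4$ ($J = 5 - 1 = 4$)
$A{\left(s \right)} = 4 \sqrt{s}$
$\frac{1}{A{\left(162 \right)}} = \frac{1}{4 \sqrt{162}} = \frac{1}{4 \cdot 9 \sqrt{2}} = \frac{1}{36 \sqrt{2}} = \frac{\sqrt{2}}{72}$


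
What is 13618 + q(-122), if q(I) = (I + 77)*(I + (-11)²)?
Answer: 13663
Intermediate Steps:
q(I) = (77 + I)*(121 + I) (q(I) = (77 + I)*(I + 121) = (77 + I)*(121 + I))
13618 + q(-122) = 13618 + (9317 + (-122)² + 198*(-122)) = 13618 + (9317 + 14884 - 24156) = 13618 + 45 = 13663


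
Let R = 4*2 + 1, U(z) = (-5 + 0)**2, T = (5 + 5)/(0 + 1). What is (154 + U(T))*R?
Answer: 1611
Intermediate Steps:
T = 10 (T = 10/1 = 10*1 = 10)
U(z) = 25 (U(z) = (-5)**2 = 25)
R = 9 (R = 8 + 1 = 9)
(154 + U(T))*R = (154 + 25)*9 = 179*9 = 1611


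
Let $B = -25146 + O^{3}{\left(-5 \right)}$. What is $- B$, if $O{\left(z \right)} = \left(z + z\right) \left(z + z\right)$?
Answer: $-974854$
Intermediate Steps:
$O{\left(z \right)} = 4 z^{2}$ ($O{\left(z \right)} = 2 z 2 z = 4 z^{2}$)
$B = 974854$ ($B = -25146 + \left(4 \left(-5\right)^{2}\right)^{3} = -25146 + \left(4 \cdot 25\right)^{3} = -25146 + 100^{3} = -25146 + 1000000 = 974854$)
$- B = \left(-1\right) 974854 = -974854$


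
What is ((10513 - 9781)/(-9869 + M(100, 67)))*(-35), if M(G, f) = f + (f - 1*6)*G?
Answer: 4270/617 ≈ 6.9206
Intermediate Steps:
M(G, f) = f + G*(-6 + f) (M(G, f) = f + (f - 6)*G = f + (-6 + f)*G = f + G*(-6 + f))
((10513 - 9781)/(-9869 + M(100, 67)))*(-35) = ((10513 - 9781)/(-9869 + (67 - 6*100 + 100*67)))*(-35) = (732/(-9869 + (67 - 600 + 6700)))*(-35) = (732/(-9869 + 6167))*(-35) = (732/(-3702))*(-35) = (732*(-1/3702))*(-35) = -122/617*(-35) = 4270/617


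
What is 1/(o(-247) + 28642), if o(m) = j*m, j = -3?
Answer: 1/29383 ≈ 3.4033e-5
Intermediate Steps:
o(m) = -3*m
1/(o(-247) + 28642) = 1/(-3*(-247) + 28642) = 1/(741 + 28642) = 1/29383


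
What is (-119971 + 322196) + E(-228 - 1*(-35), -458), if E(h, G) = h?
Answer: 202032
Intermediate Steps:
(-119971 + 322196) + E(-228 - 1*(-35), -458) = (-119971 + 322196) + (-228 - 1*(-35)) = 202225 + (-228 + 35) = 202225 - 193 = 202032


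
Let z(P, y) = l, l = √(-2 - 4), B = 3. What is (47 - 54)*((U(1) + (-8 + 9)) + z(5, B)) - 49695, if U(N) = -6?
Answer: -49660 - 7*I*√6 ≈ -49660.0 - 17.146*I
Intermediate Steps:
l = I*√6 (l = √(-6) = I*√6 ≈ 2.4495*I)
z(P, y) = I*√6
(47 - 54)*((U(1) + (-8 + 9)) + z(5, B)) - 49695 = (47 - 54)*((-6 + (-8 + 9)) + I*√6) - 49695 = -7*((-6 + 1) + I*√6) - 49695 = -7*(-5 + I*√6) - 49695 = (35 - 7*I*√6) - 49695 = -49660 - 7*I*√6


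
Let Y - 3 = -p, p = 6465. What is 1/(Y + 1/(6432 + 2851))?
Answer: -9283/59986745 ≈ -0.00015475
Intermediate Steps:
Y = -6462 (Y = 3 - 1*6465 = 3 - 6465 = -6462)
1/(Y + 1/(6432 + 2851)) = 1/(-6462 + 1/(6432 + 2851)) = 1/(-6462 + 1/9283) = 1/(-59986745/9283) = -9283/59986745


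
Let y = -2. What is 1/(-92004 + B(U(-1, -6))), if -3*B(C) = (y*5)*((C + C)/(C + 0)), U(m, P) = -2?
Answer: -3/275992 ≈ -1.0870e-5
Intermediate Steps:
B(C) = 20/3 (B(C) = -(-2*5)*(C + C)/(C + 0)/3 = -(-10)*(2*C)/C/3 = -(-10)*2/3 = -⅓*(-20) = 20/3)
1/(-92004 + B(U(-1, -6))) = 1/(-92004 + 20/3) = 1/(-275992/3) = -3/275992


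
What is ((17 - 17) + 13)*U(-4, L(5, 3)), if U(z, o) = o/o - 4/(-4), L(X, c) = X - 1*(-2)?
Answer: 26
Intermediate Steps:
L(X, c) = 2 + X (L(X, c) = X + 2 = 2 + X)
U(z, o) = 2 (U(z, o) = 1 - 4*(-1/4) = 1 + 1 = 2)
((17 - 17) + 13)*U(-4, L(5, 3)) = ((17 - 17) + 13)*2 = (0 + 13)*2 = 13*2 = 26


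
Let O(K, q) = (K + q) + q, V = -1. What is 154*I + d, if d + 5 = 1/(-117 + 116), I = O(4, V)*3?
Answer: 918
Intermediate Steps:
O(K, q) = K + 2*q
I = 6 (I = (4 + 2*(-1))*3 = (4 - 2)*3 = 2*3 = 6)
d = -6 (d = -5 + 1/(-117 + 116) = -5 + 1/(-1) = -5 - 1 = -6)
154*I + d = 154*6 - 6 = 924 - 6 = 918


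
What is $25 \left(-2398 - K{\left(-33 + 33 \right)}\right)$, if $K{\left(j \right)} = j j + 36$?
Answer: $-60850$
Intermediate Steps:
$K{\left(j \right)} = 36 + j^{2}$ ($K{\left(j \right)} = j^{2} + 36 = 36 + j^{2}$)
$25 \left(-2398 - K{\left(-33 + 33 \right)}\right) = 25 \left(-2398 - \left(36 + \left(-33 + 33\right)^{2}\right)\right) = 25 \left(-2398 - \left(36 + 0^{2}\right)\right) = 25 \left(-2398 - \left(36 + 0\right)\right) = 25 \left(-2398 - 36\right) = 25 \left(-2434\right) = -60850$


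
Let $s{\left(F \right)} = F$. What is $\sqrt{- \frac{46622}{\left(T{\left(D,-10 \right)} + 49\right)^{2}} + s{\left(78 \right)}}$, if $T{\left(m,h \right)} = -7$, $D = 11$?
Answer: $\frac{\sqrt{90970}}{42} \approx 7.1812$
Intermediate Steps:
$\sqrt{- \frac{46622}{\left(T{\left(D,-10 \right)} + 49\right)^{2}} + s{\left(78 \right)}} = \sqrt{- \frac{46622}{\left(-7 + 49\right)^{2}} + 78} = \sqrt{- \frac{46622}{42^{2}} + 78} = \sqrt{- \frac{46622}{1764} + 78} = \sqrt{\left(-46622\right) \frac{1}{1764} + 78} = \sqrt{- \frac{23311}{882} + 78} = \sqrt{\frac{45485}{882}} = \frac{\sqrt{90970}}{42}$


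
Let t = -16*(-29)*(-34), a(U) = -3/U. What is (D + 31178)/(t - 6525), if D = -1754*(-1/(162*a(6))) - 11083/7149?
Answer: -6013592071/4304605923 ≈ -1.3970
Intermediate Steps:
t = -15776 (t = 464*(-34) = -15776)
D = -4479023/193023 (D = -1754/((-18*9)*(-3/6)) - 11083/7149 = -1754/((-(-486)/6)) - 11083*1/7149 = -1754/((-162*(-½))) - 11083/7149 = -1754/81 - 11083/7149 = -4479023/193023 ≈ -23.205)
(D + 31178)/(t - 6525) = (-4479023/193023 + 31178)/(-15776 - 6525) = (6013592071/193023)/(-22301) = (6013592071/193023)*(-1/22301) = -6013592071/4304605923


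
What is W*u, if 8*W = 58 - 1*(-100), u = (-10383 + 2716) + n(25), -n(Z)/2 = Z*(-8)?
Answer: -574093/4 ≈ -1.4352e+5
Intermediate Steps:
n(Z) = 16*Z (n(Z) = -2*Z*(-8) = -(-16)*Z = 16*Z)
u = -7267 (u = (-10383 + 2716) + 16*25 = -7667 + 400 = -7267)
W = 79/4 (W = (58 - 1*(-100))/8 = (58 + 100)/8 = (⅛)*158 = 79/4 ≈ 19.750)
W*u = (79/4)*(-7267) = -574093/4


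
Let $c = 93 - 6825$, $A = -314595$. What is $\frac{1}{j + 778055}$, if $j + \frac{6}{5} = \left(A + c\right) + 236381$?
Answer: $\frac{5}{3465539} \approx 1.4428 \cdot 10^{-6}$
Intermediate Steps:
$c = -6732$ ($c = 93 - 6825 = -6732$)
$j = - \frac{424736}{5}$ ($j = - \frac{6}{5} + \left(\left(-314595 - 6732\right) + 236381\right) = - \frac{6}{5} + \left(-321327 + 236381\right) = - \frac{6}{5} - 84946 = - \frac{424736}{5} \approx -84947.0$)
$\frac{1}{j + 778055} = \frac{1}{- \frac{424736}{5} + 778055} = \frac{1}{\frac{3465539}{5}} = \frac{5}{3465539}$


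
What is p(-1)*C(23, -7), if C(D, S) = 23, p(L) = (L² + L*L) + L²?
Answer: 69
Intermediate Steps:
p(L) = 3*L² (p(L) = (L² + L²) + L² = 2*L² + L² = 3*L²)
p(-1)*C(23, -7) = (3*(-1)²)*23 = (3*1)*23 = 3*23 = 69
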